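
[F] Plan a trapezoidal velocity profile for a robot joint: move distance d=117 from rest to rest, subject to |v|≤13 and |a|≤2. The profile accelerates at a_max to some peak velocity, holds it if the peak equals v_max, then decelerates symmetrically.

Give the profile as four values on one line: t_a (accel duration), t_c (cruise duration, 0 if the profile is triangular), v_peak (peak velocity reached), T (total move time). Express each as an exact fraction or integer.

(v_max)²/a_max = 13²/2 = 169/2
117 ≥ 169/2 ⇒ cruise phase
t_a = 13/2; v_peak = 13
d_cruise = 117 − 169/2 = 65/2; t_c = (65/2)/13 = 5/2
T = 2·13/2 + 5/2 = 31/2

t_a=13/2 t_c=5/2 v_peak=13 T=31/2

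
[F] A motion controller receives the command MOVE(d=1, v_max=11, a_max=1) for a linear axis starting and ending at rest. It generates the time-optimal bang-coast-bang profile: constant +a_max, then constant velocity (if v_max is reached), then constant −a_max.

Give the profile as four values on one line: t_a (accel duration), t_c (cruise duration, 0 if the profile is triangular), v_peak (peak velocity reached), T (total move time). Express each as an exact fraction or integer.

vₘ²/aₘ = 11²/1 = 121
1 < 121 ⇒ no cruise
v_peak = √(1·1) = √1 = 1
t_a = 1/1 = 1; t_c = 0
T = 2·1 = 2

t_a=1 t_c=0 v_peak=1 T=2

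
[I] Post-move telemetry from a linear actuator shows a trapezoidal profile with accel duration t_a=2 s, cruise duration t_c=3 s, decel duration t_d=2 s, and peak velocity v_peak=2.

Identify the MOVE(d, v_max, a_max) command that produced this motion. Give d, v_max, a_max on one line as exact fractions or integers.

a_max = 2/2 = 1
d_a = ½·2·2 = 2; d_c = 2·3 = 6
d = 2·2 + 6 = 10
t_c = 3 > 0 ⇒ limit active, v_max = 2

d=10 v_max=2 a_max=1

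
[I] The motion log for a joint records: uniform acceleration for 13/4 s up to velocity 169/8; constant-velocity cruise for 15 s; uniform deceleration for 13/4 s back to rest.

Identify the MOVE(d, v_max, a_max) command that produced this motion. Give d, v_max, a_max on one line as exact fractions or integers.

a_max = (169/8)/(13/4) = 13/2
d_a = ½·169/8·13/4 = 2197/64; d_c = 169/8·15 = 2535/8
d = 2·2197/64 + 2535/8 = 12337/32
t_c = 15 > 0 so v_max = 169/8

d=12337/32 v_max=169/8 a_max=13/2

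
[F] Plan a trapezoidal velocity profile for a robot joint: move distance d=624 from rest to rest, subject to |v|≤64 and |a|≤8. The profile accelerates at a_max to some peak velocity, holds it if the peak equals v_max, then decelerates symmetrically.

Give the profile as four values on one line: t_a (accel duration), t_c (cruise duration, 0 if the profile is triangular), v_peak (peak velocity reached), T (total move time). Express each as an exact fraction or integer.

(v_max)²/a_max = 64²/8 = 512
624 ≥ 512 ⇒ cruise phase
t_a = 64/8 = 8; v_peak = 64
d_cruise = 624 − 512 = 112; t_c = 112/64 = 7/4
T = 2·8 + 7/4 = 71/4

t_a=8 t_c=7/4 v_peak=64 T=71/4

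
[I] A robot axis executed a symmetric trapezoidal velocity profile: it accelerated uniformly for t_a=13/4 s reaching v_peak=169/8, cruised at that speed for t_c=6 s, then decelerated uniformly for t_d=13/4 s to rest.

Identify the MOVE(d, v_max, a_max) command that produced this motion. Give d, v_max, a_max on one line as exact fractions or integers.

a_max = (169/8)/(13/4) = 13/2
d_a = ½·169/8·13/4 = 2197/64; d_c = 169/8·6 = 507/4
d = 2·2197/64 + 507/4 = 6253/32
t_c = 6 > 0 → v_max = v_peak = 169/8

d=6253/32 v_max=169/8 a_max=13/2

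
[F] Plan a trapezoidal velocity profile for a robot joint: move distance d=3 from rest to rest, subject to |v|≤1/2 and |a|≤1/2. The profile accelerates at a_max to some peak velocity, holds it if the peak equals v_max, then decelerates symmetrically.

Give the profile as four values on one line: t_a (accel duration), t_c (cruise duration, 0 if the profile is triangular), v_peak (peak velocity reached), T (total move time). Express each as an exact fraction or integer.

t_a=1 t_c=5 v_peak=1/2 T=7

v_max²/a_max = (1/2)²/(1/2) = 1/2
3 ≥ 1/2 ⇒ cruise phase
t_a = (1/2)/(1/2) = 1; v_peak = 1/2
d_cruise = 3 − 1/2 = 5/2; t_c = (5/2)/(1/2) = 5
T = 2·1 + 5 = 7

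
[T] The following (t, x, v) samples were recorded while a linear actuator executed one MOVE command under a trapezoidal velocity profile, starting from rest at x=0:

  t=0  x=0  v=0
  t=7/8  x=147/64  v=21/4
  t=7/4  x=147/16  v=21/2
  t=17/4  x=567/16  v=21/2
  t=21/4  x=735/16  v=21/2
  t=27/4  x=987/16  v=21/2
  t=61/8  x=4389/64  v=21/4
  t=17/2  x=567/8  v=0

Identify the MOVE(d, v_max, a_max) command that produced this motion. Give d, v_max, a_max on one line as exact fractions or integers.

d=567/8 v_max=21/2 a_max=6

final state: t=17/2, x=567/8, v=0 → d = 567/8
a_max = (21/4−0)/(7/8−0) = 6
max v = 21/2 over t∈[7/4,27/4] → v_max = 21/2
check: 21/2·(7/4+5) = 567/8 ✓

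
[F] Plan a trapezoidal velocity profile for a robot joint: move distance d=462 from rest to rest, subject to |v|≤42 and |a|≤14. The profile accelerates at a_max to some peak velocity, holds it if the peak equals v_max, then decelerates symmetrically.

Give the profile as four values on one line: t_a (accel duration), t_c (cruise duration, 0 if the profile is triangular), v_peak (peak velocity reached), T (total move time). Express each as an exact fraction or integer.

t_a=3 t_c=8 v_peak=42 T=14

v_max²/a_max = 42²/14 = 126
462 ≥ 126 so v_max reached
t_a = 42/14 = 3; v_peak = 42
d_cruise = 462 − 126 = 336; t_c = 336/42 = 8
T = 2·3 + 8 = 14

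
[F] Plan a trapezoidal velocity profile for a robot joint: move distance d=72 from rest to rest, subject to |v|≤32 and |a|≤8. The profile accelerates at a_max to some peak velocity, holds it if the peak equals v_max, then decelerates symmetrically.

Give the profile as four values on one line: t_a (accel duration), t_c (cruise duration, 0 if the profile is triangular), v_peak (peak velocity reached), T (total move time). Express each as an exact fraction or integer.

t_a=3 t_c=0 v_peak=24 T=6

(v_max)²/a_max = 32²/8 = 128
72 < 128 ⇒ no cruise
v_peak = √(72·8) = √576 = 24
t_a = 24/8 = 3; t_c = 0
T = 2·3 = 6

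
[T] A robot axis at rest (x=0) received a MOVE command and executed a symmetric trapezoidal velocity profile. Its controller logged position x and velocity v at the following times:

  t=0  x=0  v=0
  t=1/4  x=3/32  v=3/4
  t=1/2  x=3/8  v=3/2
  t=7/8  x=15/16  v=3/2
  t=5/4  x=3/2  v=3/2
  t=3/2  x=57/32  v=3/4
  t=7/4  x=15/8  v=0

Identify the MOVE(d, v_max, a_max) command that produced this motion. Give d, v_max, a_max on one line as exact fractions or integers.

d=15/8 v_max=3/2 a_max=3

final state: t=7/4, x=15/8, v=0 → d = 15/8
a_max = (3/4−0)/(1/4−0) = 3
max v = 3/2 over t∈[1/2,5/4] → v_max = 3/2
check: 3/2·(1/2+3/4) = 15/8 ✓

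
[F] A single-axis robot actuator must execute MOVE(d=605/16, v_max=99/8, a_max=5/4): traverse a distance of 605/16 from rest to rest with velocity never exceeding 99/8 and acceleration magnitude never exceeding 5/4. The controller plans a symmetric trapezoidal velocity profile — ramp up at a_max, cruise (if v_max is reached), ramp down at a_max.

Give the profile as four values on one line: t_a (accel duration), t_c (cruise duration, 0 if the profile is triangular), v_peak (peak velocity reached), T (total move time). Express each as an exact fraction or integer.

t_a=11/2 t_c=0 v_peak=55/8 T=11

vₘ²/aₘ = (99/8)²/(5/4) = 9801/80
605/16 < 9801/80 ⇒ no cruise
v_peak = √(605/16·5/4) = √(3025/64) = 55/8
t_a = (55/8)/(5/4) = 11/2; t_c = 0
T = 2·11/2 = 11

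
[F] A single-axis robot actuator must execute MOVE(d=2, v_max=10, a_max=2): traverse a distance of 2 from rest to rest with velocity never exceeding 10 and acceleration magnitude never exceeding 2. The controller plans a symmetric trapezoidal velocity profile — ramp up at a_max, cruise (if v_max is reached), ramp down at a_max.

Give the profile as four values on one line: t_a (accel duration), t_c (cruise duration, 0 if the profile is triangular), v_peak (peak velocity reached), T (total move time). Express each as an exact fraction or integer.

vₘ²/aₘ = 10²/2 = 50
2 < 50 → triangular
v_peak = √(2·2) = √4 = 2
t_a = 2/2 = 1; t_c = 0
T = 2·1 = 2

t_a=1 t_c=0 v_peak=2 T=2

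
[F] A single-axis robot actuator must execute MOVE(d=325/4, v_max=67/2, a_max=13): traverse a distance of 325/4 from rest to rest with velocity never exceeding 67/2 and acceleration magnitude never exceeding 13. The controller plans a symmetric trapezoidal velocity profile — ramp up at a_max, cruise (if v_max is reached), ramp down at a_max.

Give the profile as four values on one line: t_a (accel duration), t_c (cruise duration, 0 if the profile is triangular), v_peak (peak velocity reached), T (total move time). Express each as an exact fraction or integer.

t_a=5/2 t_c=0 v_peak=65/2 T=5

vₘ²/aₘ = (67/2)²/13 = 4489/52
325/4 < 4489/52 so t_c = 0
v_peak = √(325/4·13) = √(4225/4) = 65/2
t_a = (65/2)/13 = 5/2; t_c = 0
T = 2·5/2 = 5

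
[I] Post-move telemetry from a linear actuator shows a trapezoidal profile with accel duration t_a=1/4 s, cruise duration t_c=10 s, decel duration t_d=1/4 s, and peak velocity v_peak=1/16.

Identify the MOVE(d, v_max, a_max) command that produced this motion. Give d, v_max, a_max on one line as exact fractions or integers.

d=41/64 v_max=1/16 a_max=1/4

a_max = (1/16)/(1/4) = 1/4
d_a = ½·1/16·1/4 = 1/128; d_c = 1/16·10 = 5/8
d = 2·1/128 + 5/8 = 41/64
t_c = 10 > 0 → v_max = v_peak = 1/16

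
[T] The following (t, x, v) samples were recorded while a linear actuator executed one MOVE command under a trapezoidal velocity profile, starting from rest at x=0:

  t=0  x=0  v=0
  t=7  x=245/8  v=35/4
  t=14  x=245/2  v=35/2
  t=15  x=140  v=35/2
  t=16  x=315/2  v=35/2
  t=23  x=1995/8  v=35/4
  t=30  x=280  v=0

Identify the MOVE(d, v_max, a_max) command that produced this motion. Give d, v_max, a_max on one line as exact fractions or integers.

d=280 v_max=35/2 a_max=5/4

final state: t=30, x=280, v=0 → d = 280
a_max = (35/4−0)/(7−0) = 5/4
max v = 35/2 over t∈[14,16] → v_max = 35/2
check: 35/2·(14+2) = 280 ✓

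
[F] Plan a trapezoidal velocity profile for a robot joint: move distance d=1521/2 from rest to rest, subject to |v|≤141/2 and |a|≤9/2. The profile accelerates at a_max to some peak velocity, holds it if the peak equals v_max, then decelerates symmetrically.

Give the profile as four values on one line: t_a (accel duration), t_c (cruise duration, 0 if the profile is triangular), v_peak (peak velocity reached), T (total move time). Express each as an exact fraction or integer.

vₘ²/aₘ = (141/2)²/(9/2) = 2209/2
1521/2 < 2209/2 so t_c = 0
v_peak = √(1521/2·9/2) = √(13689/4) = 117/2
t_a = (117/2)/(9/2) = 13; t_c = 0
T = 2·13 = 26

t_a=13 t_c=0 v_peak=117/2 T=26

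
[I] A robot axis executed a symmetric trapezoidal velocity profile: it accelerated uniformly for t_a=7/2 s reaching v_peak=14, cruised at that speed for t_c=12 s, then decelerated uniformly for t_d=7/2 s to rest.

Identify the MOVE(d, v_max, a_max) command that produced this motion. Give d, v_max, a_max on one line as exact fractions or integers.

d=217 v_max=14 a_max=4

a_max = 14/(7/2) = 4
d_a = ½·14·7/2 = 49/2; d_c = 14·12 = 168
d = 2·49/2 + 168 = 217
t_c = 12 > 0 so v_max = 14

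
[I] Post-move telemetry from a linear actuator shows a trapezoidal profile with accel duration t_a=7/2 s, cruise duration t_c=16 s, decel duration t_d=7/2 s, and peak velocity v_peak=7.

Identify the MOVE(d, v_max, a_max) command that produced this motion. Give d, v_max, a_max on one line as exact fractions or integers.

d=273/2 v_max=7 a_max=2

a_max = 7/(7/2) = 2
d_a = ½·7·7/2 = 49/4; d_c = 7·16 = 112
d = 2·49/4 + 112 = 273/2
t_c = 16 > 0 ⇒ limit active, v_max = 7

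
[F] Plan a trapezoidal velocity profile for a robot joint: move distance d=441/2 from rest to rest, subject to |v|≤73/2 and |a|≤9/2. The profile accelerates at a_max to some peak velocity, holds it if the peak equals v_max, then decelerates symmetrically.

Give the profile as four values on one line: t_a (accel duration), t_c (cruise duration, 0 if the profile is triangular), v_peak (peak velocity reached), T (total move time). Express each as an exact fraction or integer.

t_a=7 t_c=0 v_peak=63/2 T=14

v_max²/a_max = (73/2)²/(9/2) = 5329/18
441/2 < 5329/18 so t_c = 0
v_peak = √(441/2·9/2) = √(3969/4) = 63/2
t_a = (63/2)/(9/2) = 7; t_c = 0
T = 2·7 = 14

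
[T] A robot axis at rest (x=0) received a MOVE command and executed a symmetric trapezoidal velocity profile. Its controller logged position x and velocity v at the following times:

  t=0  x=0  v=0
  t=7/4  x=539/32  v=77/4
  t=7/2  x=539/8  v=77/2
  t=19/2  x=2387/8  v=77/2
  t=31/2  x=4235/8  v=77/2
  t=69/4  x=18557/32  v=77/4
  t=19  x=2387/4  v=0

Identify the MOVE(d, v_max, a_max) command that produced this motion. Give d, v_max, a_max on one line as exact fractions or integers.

final state: t=19, x=2387/4, v=0 → d = 2387/4
a_max = (77/4−0)/(7/4−0) = 11
max v = 77/2 over t∈[7/2,31/2] → v_max = 77/2
check: 77/2·(7/2+12) = 2387/4 ✓

d=2387/4 v_max=77/2 a_max=11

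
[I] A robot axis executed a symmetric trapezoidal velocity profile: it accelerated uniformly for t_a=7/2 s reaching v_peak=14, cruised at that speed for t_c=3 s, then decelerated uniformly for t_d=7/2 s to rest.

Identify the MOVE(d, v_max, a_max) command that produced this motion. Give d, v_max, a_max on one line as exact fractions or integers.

d=91 v_max=14 a_max=4

a_max = 14/(7/2) = 4
d_a = ½·14·7/2 = 49/2; d_c = 14·3 = 42
d = 2·49/2 + 42 = 91
t_c = 3 > 0 so v_max = 14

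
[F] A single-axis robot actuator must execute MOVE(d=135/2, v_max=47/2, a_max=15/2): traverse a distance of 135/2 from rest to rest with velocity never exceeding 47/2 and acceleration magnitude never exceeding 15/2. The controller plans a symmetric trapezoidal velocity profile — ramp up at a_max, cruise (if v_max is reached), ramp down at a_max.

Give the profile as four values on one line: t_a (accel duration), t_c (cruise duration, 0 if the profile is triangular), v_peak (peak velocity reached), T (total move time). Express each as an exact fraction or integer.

t_a=3 t_c=0 v_peak=45/2 T=6

vₘ²/aₘ = (47/2)²/(15/2) = 2209/30
135/2 < 2209/30 ⇒ no cruise
v_peak = √(135/2·15/2) = √(2025/4) = 45/2
t_a = (45/2)/(15/2) = 3; t_c = 0
T = 2·3 = 6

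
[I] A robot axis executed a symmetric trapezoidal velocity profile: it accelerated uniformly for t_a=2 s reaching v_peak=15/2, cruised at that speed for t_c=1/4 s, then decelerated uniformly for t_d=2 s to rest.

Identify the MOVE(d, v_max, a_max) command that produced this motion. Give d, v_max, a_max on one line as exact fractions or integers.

d=135/8 v_max=15/2 a_max=15/4

a_max = (15/2)/2 = 15/4
d_a = ½·15/2·2 = 15/2; d_c = 15/2·1/4 = 15/8
d = 2·15/2 + 15/8 = 135/8
t_c = 1/4 > 0 so v_max = 15/2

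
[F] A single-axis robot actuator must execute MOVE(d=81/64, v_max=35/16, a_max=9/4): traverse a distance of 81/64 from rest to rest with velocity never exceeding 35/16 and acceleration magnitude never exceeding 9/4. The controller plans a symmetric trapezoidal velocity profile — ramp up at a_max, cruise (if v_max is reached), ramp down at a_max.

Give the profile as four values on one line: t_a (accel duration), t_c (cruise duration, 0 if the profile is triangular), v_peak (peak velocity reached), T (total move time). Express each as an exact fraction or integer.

t_a=3/4 t_c=0 v_peak=27/16 T=3/2

(v_max)²/a_max = (35/16)²/(9/4) = 1225/576
81/64 < 1225/576 → triangular
v_peak = √(81/64·9/4) = √(729/256) = 27/16
t_a = (27/16)/(9/4) = 3/4; t_c = 0
T = 2·3/4 = 3/2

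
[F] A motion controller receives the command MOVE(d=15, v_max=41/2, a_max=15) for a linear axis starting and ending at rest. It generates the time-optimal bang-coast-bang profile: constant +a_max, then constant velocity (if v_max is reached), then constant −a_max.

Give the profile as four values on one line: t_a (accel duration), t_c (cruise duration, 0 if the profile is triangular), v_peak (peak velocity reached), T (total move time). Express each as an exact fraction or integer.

t_a=1 t_c=0 v_peak=15 T=2

v_max²/a_max = (41/2)²/15 = 1681/60
15 < 1681/60 so t_c = 0
v_peak = √(15·15) = √225 = 15
t_a = 15/15 = 1; t_c = 0
T = 2·1 = 2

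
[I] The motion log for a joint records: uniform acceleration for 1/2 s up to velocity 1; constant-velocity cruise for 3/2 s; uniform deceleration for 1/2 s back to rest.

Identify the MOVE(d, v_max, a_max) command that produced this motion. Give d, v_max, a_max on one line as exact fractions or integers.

d=2 v_max=1 a_max=2

a_max = 1/(1/2) = 2
d_a = ½·1·1/2 = 1/4; d_c = 1·3/2 = 3/2
d = 2·1/4 + 3/2 = 2
t_c = 3/2 > 0 ⇒ limit active, v_max = 1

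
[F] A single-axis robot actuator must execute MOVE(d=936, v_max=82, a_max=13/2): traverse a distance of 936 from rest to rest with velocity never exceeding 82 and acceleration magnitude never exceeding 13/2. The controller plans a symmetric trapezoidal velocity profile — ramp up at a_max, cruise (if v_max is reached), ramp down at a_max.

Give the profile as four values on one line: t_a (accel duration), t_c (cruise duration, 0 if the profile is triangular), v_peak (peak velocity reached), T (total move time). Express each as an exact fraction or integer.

v_max²/a_max = 82²/(13/2) = 13448/13
936 < 13448/13 → triangular
v_peak = √(936·13/2) = √6084 = 78
t_a = 78/(13/2) = 12; t_c = 0
T = 2·12 = 24

t_a=12 t_c=0 v_peak=78 T=24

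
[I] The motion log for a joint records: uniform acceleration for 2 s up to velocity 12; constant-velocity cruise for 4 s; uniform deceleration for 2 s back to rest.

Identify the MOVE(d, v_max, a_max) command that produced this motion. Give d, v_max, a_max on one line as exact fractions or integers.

a_max = 12/2 = 6
d_a = ½·12·2 = 12; d_c = 12·4 = 48
d = 2·12 + 48 = 72
t_c = 4 > 0 ⇒ limit active, v_max = 12

d=72 v_max=12 a_max=6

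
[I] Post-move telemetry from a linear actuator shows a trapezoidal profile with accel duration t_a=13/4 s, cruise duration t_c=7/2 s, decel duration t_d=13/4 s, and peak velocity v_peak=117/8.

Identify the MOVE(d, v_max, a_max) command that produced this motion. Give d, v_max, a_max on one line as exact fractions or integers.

d=3159/32 v_max=117/8 a_max=9/2

a_max = (117/8)/(13/4) = 9/2
d_a = ½·117/8·13/4 = 1521/64; d_c = 117/8·7/2 = 819/16
d = 2·1521/64 + 819/16 = 3159/32
t_c = 7/2 > 0 → v_max = v_peak = 117/8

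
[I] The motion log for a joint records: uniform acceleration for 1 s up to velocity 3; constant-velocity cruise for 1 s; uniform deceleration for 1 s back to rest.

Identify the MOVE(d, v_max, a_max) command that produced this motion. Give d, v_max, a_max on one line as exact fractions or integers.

a_max = 3/1 = 3
d_a = ½·3·1 = 3/2; d_c = 3·1 = 3
d = 2·3/2 + 3 = 6
t_c = 1 > 0 so v_max = 3

d=6 v_max=3 a_max=3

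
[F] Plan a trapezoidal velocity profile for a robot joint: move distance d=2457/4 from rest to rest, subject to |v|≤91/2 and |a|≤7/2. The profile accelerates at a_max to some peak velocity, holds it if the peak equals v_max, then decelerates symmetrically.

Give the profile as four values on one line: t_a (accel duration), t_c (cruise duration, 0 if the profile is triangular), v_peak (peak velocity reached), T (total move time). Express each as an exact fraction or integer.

t_a=13 t_c=1/2 v_peak=91/2 T=53/2

vₘ²/aₘ = (91/2)²/(7/2) = 1183/2
2457/4 ≥ 1183/2 ⇒ cruise phase
t_a = (91/2)/(7/2) = 13; v_peak = 91/2
d_cruise = 2457/4 − 1183/2 = 91/4; t_c = (91/4)/(91/2) = 1/2
T = 2·13 + 1/2 = 53/2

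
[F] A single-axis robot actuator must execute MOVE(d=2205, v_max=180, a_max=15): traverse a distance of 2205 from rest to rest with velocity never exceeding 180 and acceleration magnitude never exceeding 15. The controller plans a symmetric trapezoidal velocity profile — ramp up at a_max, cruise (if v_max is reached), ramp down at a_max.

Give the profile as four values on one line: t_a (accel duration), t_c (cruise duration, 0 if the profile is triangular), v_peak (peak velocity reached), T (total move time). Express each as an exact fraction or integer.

t_a=12 t_c=1/4 v_peak=180 T=97/4

vₘ²/aₘ = 180²/15 = 2160
2205 ≥ 2160 ⇒ cruise phase
t_a = 180/15 = 12; v_peak = 180
d_cruise = 2205 − 2160 = 45; t_c = 45/180 = 1/4
T = 2·12 + 1/4 = 97/4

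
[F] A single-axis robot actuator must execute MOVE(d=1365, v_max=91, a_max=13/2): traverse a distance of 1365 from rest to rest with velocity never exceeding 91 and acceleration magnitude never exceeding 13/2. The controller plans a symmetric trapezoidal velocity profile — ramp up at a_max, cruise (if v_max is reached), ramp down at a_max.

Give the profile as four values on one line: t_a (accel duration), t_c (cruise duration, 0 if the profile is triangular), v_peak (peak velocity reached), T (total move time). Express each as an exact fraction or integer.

t_a=14 t_c=1 v_peak=91 T=29

vₘ²/aₘ = 91²/(13/2) = 1274
1365 ≥ 1274 ⇒ cruise phase
t_a = 91/(13/2) = 14; v_peak = 91
d_cruise = 1365 − 1274 = 91; t_c = 91/91 = 1
T = 2·14 + 1 = 29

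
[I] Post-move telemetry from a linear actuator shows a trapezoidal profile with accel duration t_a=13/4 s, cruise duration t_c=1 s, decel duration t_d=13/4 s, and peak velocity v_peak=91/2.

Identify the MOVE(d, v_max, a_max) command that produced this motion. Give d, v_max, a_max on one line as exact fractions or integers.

d=1547/8 v_max=91/2 a_max=14

a_max = (91/2)/(13/4) = 14
d_a = ½·91/2·13/4 = 1183/16; d_c = 91/2·1 = 91/2
d = 2·1183/16 + 91/2 = 1547/8
t_c = 1 > 0 → v_max = v_peak = 91/2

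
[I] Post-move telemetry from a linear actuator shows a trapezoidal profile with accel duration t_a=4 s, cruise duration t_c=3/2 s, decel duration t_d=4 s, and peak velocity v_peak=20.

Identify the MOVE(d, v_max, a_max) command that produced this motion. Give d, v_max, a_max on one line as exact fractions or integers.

d=110 v_max=20 a_max=5

a_max = 20/4 = 5
d_a = ½·20·4 = 40; d_c = 20·3/2 = 30
d = 2·40 + 30 = 110
t_c = 3/2 > 0 → v_max = v_peak = 20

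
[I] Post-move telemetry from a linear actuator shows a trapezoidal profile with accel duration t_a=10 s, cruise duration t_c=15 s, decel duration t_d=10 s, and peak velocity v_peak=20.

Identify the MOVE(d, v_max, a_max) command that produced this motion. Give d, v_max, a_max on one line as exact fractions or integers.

a_max = 20/10 = 2
d_a = ½·20·10 = 100; d_c = 20·15 = 300
d = 2·100 + 300 = 500
t_c = 15 > 0 → v_max = v_peak = 20

d=500 v_max=20 a_max=2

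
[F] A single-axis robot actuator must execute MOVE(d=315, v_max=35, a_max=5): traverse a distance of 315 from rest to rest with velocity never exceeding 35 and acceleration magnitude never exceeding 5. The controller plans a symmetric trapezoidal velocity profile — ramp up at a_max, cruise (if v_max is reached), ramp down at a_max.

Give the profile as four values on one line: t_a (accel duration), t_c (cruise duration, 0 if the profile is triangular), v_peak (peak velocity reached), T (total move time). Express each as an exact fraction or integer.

t_a=7 t_c=2 v_peak=35 T=16

vₘ²/aₘ = 35²/5 = 245
315 ≥ 245 so v_max reached
t_a = 35/5 = 7; v_peak = 35
d_cruise = 315 − 245 = 70; t_c = 70/35 = 2
T = 2·7 + 2 = 16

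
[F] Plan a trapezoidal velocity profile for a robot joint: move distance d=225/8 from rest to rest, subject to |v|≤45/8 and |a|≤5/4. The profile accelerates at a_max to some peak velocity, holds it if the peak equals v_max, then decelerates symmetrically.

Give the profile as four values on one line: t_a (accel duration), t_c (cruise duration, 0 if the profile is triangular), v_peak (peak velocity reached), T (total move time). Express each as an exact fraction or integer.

v_max²/a_max = (45/8)²/(5/4) = 405/16
225/8 ≥ 405/16 → trapezoidal
t_a = (45/8)/(5/4) = 9/2; v_peak = 45/8
d_cruise = 225/8 − 405/16 = 45/16; t_c = (45/16)/(45/8) = 1/2
T = 2·9/2 + 1/2 = 19/2

t_a=9/2 t_c=1/2 v_peak=45/8 T=19/2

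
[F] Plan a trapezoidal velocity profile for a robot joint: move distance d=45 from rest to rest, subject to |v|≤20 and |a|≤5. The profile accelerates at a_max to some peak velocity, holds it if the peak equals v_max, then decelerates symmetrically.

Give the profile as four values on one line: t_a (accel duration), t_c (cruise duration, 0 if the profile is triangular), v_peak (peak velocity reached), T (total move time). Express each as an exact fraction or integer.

t_a=3 t_c=0 v_peak=15 T=6

(v_max)²/a_max = 20²/5 = 80
45 < 80 so t_c = 0
v_peak = √(45·5) = √225 = 15
t_a = 15/5 = 3; t_c = 0
T = 2·3 = 6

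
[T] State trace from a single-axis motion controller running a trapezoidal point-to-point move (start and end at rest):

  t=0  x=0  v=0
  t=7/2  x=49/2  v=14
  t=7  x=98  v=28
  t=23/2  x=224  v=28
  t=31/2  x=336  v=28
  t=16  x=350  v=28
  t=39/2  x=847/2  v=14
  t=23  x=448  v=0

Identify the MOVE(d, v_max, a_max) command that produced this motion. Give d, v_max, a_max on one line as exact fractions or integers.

d=448 v_max=28 a_max=4

final state: t=23, x=448, v=0 → d = 448
a_max = (14−0)/(7/2−0) = 4
max v = 28 over t∈[7,16] → v_max = 28
check: 28·(7+9) = 448 ✓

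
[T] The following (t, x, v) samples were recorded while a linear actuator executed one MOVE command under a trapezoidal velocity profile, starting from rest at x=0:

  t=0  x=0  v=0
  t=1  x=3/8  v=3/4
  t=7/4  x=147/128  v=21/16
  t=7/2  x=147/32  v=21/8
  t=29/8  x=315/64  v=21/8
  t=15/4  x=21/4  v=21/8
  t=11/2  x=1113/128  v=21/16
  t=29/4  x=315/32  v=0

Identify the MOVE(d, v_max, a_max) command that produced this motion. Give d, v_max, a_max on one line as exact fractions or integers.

final state: t=29/4, x=315/32, v=0 → d = 315/32
a_max = (3/4−0)/(1−0) = 3/4
max v = 21/8 over t∈[7/2,15/4] → v_max = 21/8
check: 21/8·(7/2+1/4) = 315/32 ✓

d=315/32 v_max=21/8 a_max=3/4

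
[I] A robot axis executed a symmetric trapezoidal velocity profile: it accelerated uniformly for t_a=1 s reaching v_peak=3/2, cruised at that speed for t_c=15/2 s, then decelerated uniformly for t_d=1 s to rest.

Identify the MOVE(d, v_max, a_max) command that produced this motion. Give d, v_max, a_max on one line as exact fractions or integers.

a_max = (3/2)/1 = 3/2
d_a = ½·3/2·1 = 3/4; d_c = 3/2·15/2 = 45/4
d = 2·3/4 + 45/4 = 51/4
t_c = 15/2 > 0 ⇒ limit active, v_max = 3/2

d=51/4 v_max=3/2 a_max=3/2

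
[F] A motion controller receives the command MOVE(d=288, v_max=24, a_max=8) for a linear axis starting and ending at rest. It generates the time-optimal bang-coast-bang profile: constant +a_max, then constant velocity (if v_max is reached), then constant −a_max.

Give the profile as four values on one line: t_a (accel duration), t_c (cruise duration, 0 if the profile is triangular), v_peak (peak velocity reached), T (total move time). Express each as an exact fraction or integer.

v_max²/a_max = 24²/8 = 72
288 ≥ 72 ⇒ cruise phase
t_a = 24/8 = 3; v_peak = 24
d_cruise = 288 − 72 = 216; t_c = 216/24 = 9
T = 2·3 + 9 = 15

t_a=3 t_c=9 v_peak=24 T=15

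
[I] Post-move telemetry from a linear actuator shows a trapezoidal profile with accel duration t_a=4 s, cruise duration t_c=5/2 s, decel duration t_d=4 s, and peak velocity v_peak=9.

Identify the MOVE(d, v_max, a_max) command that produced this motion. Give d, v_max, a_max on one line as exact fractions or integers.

d=117/2 v_max=9 a_max=9/4

a_max = 9/4
d_a = ½·9·4 = 18; d_c = 9·5/2 = 45/2
d = 2·18 + 45/2 = 117/2
t_c = 5/2 > 0 ⇒ limit active, v_max = 9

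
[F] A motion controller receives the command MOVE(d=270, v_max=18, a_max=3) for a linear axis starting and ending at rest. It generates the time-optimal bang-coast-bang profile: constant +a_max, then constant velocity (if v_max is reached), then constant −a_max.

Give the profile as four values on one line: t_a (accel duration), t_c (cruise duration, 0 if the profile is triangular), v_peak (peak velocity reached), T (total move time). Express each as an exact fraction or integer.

vₘ²/aₘ = 18²/3 = 108
270 ≥ 108 ⇒ cruise phase
t_a = 18/3 = 6; v_peak = 18
d_cruise = 270 − 108 = 162; t_c = 162/18 = 9
T = 2·6 + 9 = 21

t_a=6 t_c=9 v_peak=18 T=21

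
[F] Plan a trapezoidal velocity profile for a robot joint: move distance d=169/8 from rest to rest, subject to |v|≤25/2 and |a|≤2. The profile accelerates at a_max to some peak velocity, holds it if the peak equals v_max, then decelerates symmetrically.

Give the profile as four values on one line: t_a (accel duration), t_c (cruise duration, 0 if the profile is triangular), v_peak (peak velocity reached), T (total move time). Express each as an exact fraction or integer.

v_max²/a_max = (25/2)²/2 = 625/8
169/8 < 625/8 so t_c = 0
v_peak = √(169/8·2) = √(169/4) = 13/2
t_a = (13/2)/2 = 13/4; t_c = 0
T = 2·13/4 = 13/2

t_a=13/4 t_c=0 v_peak=13/2 T=13/2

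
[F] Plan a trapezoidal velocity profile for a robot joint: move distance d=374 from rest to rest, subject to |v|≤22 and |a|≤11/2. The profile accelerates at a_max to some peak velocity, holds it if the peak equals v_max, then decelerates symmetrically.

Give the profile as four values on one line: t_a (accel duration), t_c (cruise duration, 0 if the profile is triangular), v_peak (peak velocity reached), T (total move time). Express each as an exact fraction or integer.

t_a=4 t_c=13 v_peak=22 T=21

vₘ²/aₘ = 22²/(11/2) = 88
374 ≥ 88 ⇒ cruise phase
t_a = 22/(11/2) = 4; v_peak = 22
d_cruise = 374 − 88 = 286; t_c = 286/22 = 13
T = 2·4 + 13 = 21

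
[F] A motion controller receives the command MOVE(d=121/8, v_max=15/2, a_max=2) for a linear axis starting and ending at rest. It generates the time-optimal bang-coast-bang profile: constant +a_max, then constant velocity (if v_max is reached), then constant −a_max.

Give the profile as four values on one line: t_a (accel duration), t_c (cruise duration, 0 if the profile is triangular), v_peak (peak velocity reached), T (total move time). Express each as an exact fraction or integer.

vₘ²/aₘ = (15/2)²/2 = 225/8
121/8 < 225/8 ⇒ no cruise
v_peak = √(121/8·2) = √(121/4) = 11/2
t_a = (11/2)/2 = 11/4; t_c = 0
T = 2·11/4 = 11/2

t_a=11/4 t_c=0 v_peak=11/2 T=11/2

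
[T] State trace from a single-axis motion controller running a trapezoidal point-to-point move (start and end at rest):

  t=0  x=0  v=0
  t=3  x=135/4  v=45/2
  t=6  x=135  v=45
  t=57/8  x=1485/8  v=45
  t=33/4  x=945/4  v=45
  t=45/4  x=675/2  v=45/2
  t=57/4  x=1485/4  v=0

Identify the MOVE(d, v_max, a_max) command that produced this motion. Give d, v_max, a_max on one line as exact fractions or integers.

d=1485/4 v_max=45 a_max=15/2

final state: t=57/4, x=1485/4, v=0 → d = 1485/4
a_max = (45/2−0)/(3−0) = 15/2
max v = 45 over t∈[6,33/4] → v_max = 45
check: 45·(6+9/4) = 1485/4 ✓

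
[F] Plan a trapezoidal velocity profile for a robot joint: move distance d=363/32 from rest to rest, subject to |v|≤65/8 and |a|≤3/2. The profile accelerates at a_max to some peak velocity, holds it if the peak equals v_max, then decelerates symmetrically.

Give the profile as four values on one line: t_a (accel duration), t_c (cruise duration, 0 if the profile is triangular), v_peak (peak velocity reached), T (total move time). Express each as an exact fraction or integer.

t_a=11/4 t_c=0 v_peak=33/8 T=11/2

(v_max)²/a_max = (65/8)²/(3/2) = 4225/96
363/32 < 4225/96 → triangular
v_peak = √(363/32·3/2) = √(1089/64) = 33/8
t_a = (33/8)/(3/2) = 11/4; t_c = 0
T = 2·11/4 = 11/2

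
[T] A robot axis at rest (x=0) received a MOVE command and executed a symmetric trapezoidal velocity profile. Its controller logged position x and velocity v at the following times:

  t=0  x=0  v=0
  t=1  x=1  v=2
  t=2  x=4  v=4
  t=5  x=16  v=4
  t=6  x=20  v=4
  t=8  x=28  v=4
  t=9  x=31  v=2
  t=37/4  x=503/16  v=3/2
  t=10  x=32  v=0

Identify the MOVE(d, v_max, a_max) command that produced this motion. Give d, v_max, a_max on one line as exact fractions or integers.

final state: t=10, x=32, v=0 → d = 32
a_max = (2−0)/(1−0) = 2
max v = 4 over t∈[2,8] → v_max = 4
check: 4·(2+6) = 32 ✓

d=32 v_max=4 a_max=2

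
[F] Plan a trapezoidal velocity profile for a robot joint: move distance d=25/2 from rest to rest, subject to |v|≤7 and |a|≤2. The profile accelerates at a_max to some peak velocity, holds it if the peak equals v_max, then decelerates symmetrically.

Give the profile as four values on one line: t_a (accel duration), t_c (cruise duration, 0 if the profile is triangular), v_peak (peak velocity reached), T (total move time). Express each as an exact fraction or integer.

t_a=5/2 t_c=0 v_peak=5 T=5

v_max²/a_max = 7²/2 = 49/2
25/2 < 49/2 ⇒ no cruise
v_peak = √(25/2·2) = √25 = 5
t_a = 5/2; t_c = 0
T = 2·5/2 = 5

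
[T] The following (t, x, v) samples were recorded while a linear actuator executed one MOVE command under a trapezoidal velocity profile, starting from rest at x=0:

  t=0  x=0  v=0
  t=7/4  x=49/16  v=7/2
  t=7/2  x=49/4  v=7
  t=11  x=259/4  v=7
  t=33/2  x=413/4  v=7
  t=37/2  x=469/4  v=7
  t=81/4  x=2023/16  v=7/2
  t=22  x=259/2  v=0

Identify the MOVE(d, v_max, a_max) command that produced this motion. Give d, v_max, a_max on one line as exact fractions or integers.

d=259/2 v_max=7 a_max=2

final state: t=22, x=259/2, v=0 → d = 259/2
a_max = (7/2−0)/(7/4−0) = 2
max v = 7 over t∈[7/2,37/2] → v_max = 7
check: 7·(7/2+15) = 259/2 ✓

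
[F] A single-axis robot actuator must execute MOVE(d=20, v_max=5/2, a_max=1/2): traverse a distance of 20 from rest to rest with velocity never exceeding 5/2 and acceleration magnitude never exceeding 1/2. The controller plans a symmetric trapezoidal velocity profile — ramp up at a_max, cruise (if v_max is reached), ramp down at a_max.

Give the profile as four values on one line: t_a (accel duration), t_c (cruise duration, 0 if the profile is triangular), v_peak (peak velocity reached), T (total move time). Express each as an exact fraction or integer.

(v_max)²/a_max = (5/2)²/(1/2) = 25/2
20 ≥ 25/2 so v_max reached
t_a = (5/2)/(1/2) = 5; v_peak = 5/2
d_cruise = 20 − 25/2 = 15/2; t_c = (15/2)/(5/2) = 3
T = 2·5 + 3 = 13

t_a=5 t_c=3 v_peak=5/2 T=13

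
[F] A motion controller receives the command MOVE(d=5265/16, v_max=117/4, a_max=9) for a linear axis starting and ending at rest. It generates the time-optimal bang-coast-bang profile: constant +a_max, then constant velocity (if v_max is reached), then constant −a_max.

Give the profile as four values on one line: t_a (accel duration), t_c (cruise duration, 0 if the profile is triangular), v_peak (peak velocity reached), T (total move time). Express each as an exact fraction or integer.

v_max²/a_max = (117/4)²/9 = 1521/16
5265/16 ≥ 1521/16 → trapezoidal
t_a = (117/4)/9 = 13/4; v_peak = 117/4
d_cruise = 5265/16 − 1521/16 = 234; t_c = 234/(117/4) = 8
T = 2·13/4 + 8 = 29/2

t_a=13/4 t_c=8 v_peak=117/4 T=29/2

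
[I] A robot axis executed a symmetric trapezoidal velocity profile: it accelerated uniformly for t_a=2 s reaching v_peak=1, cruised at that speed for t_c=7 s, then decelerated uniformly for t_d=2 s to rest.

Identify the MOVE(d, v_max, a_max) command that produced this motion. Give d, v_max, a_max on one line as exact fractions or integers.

d=9 v_max=1 a_max=1/2

a_max = 1/2
d_a = ½·1·2 = 1; d_c = 1·7 = 7
d = 2·1 + 7 = 9
t_c = 7 > 0 so v_max = 1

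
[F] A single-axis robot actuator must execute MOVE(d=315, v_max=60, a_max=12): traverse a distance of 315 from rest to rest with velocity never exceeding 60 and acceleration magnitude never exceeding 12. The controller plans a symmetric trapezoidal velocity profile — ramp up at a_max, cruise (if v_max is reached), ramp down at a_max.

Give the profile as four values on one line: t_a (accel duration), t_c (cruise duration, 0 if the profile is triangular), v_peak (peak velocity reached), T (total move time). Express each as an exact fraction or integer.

v_max²/a_max = 60²/12 = 300
315 ≥ 300 ⇒ cruise phase
t_a = 60/12 = 5; v_peak = 60
d_cruise = 315 − 300 = 15; t_c = 15/60 = 1/4
T = 2·5 + 1/4 = 41/4

t_a=5 t_c=1/4 v_peak=60 T=41/4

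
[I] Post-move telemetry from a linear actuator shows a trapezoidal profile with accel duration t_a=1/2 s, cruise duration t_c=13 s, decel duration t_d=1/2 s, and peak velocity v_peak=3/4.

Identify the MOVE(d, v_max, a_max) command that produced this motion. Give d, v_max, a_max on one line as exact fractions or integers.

a_max = (3/4)/(1/2) = 3/2
d_a = ½·3/4·1/2 = 3/16; d_c = 3/4·13 = 39/4
d = 2·3/16 + 39/4 = 81/8
t_c = 13 > 0 ⇒ limit active, v_max = 3/4

d=81/8 v_max=3/4 a_max=3/2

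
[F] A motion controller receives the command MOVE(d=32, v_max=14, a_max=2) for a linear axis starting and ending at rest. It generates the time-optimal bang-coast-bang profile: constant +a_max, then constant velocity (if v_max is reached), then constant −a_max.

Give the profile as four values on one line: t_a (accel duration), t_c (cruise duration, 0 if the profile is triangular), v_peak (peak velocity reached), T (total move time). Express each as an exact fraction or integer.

v_max²/a_max = 14²/2 = 98
32 < 98 → triangular
v_peak = √(32·2) = √64 = 8
t_a = 8/2 = 4; t_c = 0
T = 2·4 = 8

t_a=4 t_c=0 v_peak=8 T=8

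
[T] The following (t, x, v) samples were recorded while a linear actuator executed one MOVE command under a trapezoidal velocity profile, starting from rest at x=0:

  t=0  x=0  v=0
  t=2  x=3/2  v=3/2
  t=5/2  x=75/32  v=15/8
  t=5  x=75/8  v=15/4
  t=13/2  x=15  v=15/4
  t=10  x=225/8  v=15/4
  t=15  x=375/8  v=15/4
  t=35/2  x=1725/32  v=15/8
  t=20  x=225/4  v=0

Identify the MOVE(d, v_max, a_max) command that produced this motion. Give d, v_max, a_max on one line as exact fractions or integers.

final state: t=20, x=225/4, v=0 → d = 225/4
a_max = (3/2−0)/(2−0) = 3/4
max v = 15/4 over t∈[5,15] → v_max = 15/4
check: 15/4·(5+10) = 225/4 ✓

d=225/4 v_max=15/4 a_max=3/4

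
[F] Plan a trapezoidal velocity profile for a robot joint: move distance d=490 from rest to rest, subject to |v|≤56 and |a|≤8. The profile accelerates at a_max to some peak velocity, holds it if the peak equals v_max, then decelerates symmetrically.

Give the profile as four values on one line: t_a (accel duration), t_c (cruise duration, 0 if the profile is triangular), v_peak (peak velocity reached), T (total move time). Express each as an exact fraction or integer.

t_a=7 t_c=7/4 v_peak=56 T=63/4

(v_max)²/a_max = 56²/8 = 392
490 ≥ 392 → trapezoidal
t_a = 56/8 = 7; v_peak = 56
d_cruise = 490 − 392 = 98; t_c = 98/56 = 7/4
T = 2·7 + 7/4 = 63/4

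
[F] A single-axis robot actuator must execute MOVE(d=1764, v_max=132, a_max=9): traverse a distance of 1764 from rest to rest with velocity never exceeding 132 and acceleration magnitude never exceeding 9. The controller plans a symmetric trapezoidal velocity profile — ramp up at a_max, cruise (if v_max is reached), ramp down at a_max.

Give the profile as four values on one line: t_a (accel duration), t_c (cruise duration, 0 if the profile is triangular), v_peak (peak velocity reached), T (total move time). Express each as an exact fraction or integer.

(v_max)²/a_max = 132²/9 = 1936
1764 < 1936 → triangular
v_peak = √(1764·9) = √15876 = 126
t_a = 126/9 = 14; t_c = 0
T = 2·14 = 28

t_a=14 t_c=0 v_peak=126 T=28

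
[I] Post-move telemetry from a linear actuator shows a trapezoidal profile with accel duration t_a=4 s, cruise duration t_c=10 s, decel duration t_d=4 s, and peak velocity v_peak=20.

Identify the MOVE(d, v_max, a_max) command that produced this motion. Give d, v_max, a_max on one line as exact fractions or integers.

a_max = 20/4 = 5
d_a = ½·20·4 = 40; d_c = 20·10 = 200
d = 2·40 + 200 = 280
t_c = 10 > 0 ⇒ limit active, v_max = 20

d=280 v_max=20 a_max=5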